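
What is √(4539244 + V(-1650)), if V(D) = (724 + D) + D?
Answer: 2*√1134167 ≈ 2129.9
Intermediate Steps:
V(D) = 724 + 2*D
√(4539244 + V(-1650)) = √(4539244 + (724 + 2*(-1650))) = √(4539244 + (724 - 3300)) = √(4539244 - 2576) = √4536668 = 2*√1134167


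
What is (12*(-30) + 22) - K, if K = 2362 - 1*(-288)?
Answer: -2988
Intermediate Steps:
K = 2650 (K = 2362 + 288 = 2650)
(12*(-30) + 22) - K = (12*(-30) + 22) - 1*2650 = (-360 + 22) - 2650 = -338 - 2650 = -2988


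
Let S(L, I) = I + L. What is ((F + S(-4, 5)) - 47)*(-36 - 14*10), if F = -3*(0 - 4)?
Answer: 5984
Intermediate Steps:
F = 12 (F = -3*(-4) = 12)
((F + S(-4, 5)) - 47)*(-36 - 14*10) = ((12 + (5 - 4)) - 47)*(-36 - 14*10) = ((12 + 1) - 47)*(-36 - 140) = (13 - 47)*(-176) = -34*(-176) = 5984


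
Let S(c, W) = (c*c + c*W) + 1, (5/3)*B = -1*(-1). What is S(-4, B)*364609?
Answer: 26616457/5 ≈ 5.3233e+6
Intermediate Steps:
B = 3/5 (B = 3*(-1*(-1))/5 = (3/5)*1 = 3/5 ≈ 0.60000)
S(c, W) = 1 + c**2 + W*c (S(c, W) = (c**2 + W*c) + 1 = 1 + c**2 + W*c)
S(-4, B)*364609 = (1 + (-4)**2 + (3/5)*(-4))*364609 = (1 + 16 - 12/5)*364609 = (73/5)*364609 = 26616457/5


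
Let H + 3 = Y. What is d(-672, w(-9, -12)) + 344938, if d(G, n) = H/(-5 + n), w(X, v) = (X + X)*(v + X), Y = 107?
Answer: 128661978/373 ≈ 3.4494e+5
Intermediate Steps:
H = 104 (H = -3 + 107 = 104)
w(X, v) = 2*X*(X + v) (w(X, v) = (2*X)*(X + v) = 2*X*(X + v))
d(G, n) = 104/(-5 + n)
d(-672, w(-9, -12)) + 344938 = 104/(-5 + 2*(-9)*(-9 - 12)) + 344938 = 104/(-5 + 2*(-9)*(-21)) + 344938 = 104/(-5 + 378) + 344938 = 104/373 + 344938 = 128661978/373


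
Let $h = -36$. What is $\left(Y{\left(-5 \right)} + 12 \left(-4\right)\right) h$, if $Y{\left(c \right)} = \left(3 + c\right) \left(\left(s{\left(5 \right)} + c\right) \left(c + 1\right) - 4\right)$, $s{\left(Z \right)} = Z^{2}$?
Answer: $-4320$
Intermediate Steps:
$Y{\left(c \right)} = \left(-4 + \left(1 + c\right) \left(25 + c\right)\right) \left(3 + c\right)$ ($Y{\left(c \right)} = \left(3 + c\right) \left(\left(5^{2} + c\right) \left(c + 1\right) - 4\right) = \left(3 + c\right) \left(\left(25 + c\right) \left(1 + c\right) - 4\right) = \left(3 + c\right) \left(\left(1 + c\right) \left(25 + c\right) - 4\right) = \left(3 + c\right) \left(-4 + \left(1 + c\right) \left(25 + c\right)\right) = \left(-4 + \left(1 + c\right) \left(25 + c\right)\right) \left(3 + c\right)$)
$\left(Y{\left(-5 \right)} + 12 \left(-4\right)\right) h = \left(\left(63 + \left(-5\right)^{3} + 29 \left(-5\right)^{2} + 99 \left(-5\right)\right) + 12 \left(-4\right)\right) \left(-36\right) = \left(\left(63 - 125 + 29 \cdot 25 - 495\right) - 48\right) \left(-36\right) = \left(\left(63 - 125 + 725 - 495\right) - 48\right) \left(-36\right) = \left(168 - 48\right) \left(-36\right) = 120 \left(-36\right) = -4320$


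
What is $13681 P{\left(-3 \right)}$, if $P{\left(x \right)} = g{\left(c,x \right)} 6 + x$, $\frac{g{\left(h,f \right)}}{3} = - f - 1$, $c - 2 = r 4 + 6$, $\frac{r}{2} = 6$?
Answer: $451473$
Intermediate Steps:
$r = 12$ ($r = 2 \cdot 6 = 12$)
$c = 56$ ($c = 2 + \left(12 \cdot 4 + 6\right) = 2 + \left(48 + 6\right) = 2 + 54 = 56$)
$g{\left(h,f \right)} = -3 - 3 f$ ($g{\left(h,f \right)} = 3 \left(- f - 1\right) = 3 \left(-1 - f\right) = -3 - 3 f$)
$P{\left(x \right)} = -18 - 17 x$ ($P{\left(x \right)} = \left(-3 - 3 x\right) 6 + x = \left(-18 - 18 x\right) + x = -18 - 17 x$)
$13681 P{\left(-3 \right)} = 13681 \left(-18 - -51\right) = 13681 \left(-18 + 51\right) = 13681 \cdot 33 = 451473$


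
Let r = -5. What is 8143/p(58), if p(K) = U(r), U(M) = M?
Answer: -8143/5 ≈ -1628.6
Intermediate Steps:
p(K) = -5
8143/p(58) = 8143/(-5) = 8143*(-1/5) = -8143/5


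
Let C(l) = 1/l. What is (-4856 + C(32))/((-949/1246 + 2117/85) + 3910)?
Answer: -8228730405/6666643472 ≈ -1.2343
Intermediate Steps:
(-4856 + C(32))/((-949/1246 + 2117/85) + 3910) = (-4856 + 1/32)/((-949/1246 + 2117/85) + 3910) = (-4856 + 1/32)/((-949*1/1246 + 2117*(1/85)) + 3910) = -155391/(32*((-949/1246 + 2117/85) + 3910)) = -155391/(32*(2557117/105910 + 3910)) = -155391/(32*416665217/105910) = -155391/32*105910/416665217 = -8228730405/6666643472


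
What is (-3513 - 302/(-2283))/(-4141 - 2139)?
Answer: 8019877/14337240 ≈ 0.55937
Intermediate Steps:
(-3513 - 302/(-2283))/(-4141 - 2139) = (-3513 - 302*(-1/2283))/(-6280) = (-3513 + 302/2283)*(-1/6280) = -8019877/2283*(-1/6280) = 8019877/14337240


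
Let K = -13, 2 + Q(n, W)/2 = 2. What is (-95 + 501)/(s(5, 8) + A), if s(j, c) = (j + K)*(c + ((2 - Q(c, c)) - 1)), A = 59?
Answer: -406/13 ≈ -31.231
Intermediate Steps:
Q(n, W) = 0 (Q(n, W) = -4 + 2*2 = -4 + 4 = 0)
s(j, c) = (1 + c)*(-13 + j) (s(j, c) = (j - 13)*(c + ((2 - 1*0) - 1)) = (-13 + j)*(c + ((2 + 0) - 1)) = (-13 + j)*(c + (2 - 1)) = (-13 + j)*(c + 1) = (-13 + j)*(1 + c) = (1 + c)*(-13 + j))
(-95 + 501)/(s(5, 8) + A) = (-95 + 501)/((-13 + 5 - 13*8 + 8*5) + 59) = 406/((-13 + 5 - 104 + 40) + 59) = 406/(-72 + 59) = 406/(-13) = 406*(-1/13) = -406/13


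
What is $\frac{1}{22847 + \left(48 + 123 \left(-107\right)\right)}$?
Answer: $\frac{1}{9734} \approx 0.00010273$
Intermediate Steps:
$\frac{1}{22847 + \left(48 + 123 \left(-107\right)\right)} = \frac{1}{22847 + \left(48 - 13161\right)} = \frac{1}{22847 - 13113} = \frac{1}{9734}$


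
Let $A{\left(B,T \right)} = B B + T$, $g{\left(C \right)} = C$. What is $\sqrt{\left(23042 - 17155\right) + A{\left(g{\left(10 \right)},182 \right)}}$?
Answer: $\sqrt{6169} \approx 78.543$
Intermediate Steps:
$A{\left(B,T \right)} = T + B^{2}$ ($A{\left(B,T \right)} = B^{2} + T = T + B^{2}$)
$\sqrt{\left(23042 - 17155\right) + A{\left(g{\left(10 \right)},182 \right)}} = \sqrt{\left(23042 - 17155\right) + \left(182 + 10^{2}\right)} = \sqrt{5887 + \left(182 + 100\right)} = \sqrt{5887 + 282} = \sqrt{6169}$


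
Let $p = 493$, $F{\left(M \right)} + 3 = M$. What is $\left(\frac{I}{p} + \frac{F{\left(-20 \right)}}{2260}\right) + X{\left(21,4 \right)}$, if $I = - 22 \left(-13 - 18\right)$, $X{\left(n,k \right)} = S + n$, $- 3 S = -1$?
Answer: $\frac{75897463}{3342540} \approx 22.707$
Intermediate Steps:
$S = \frac{1}{3}$ ($S = \left(- \frac{1}{3}\right) \left(-1\right) = \frac{1}{3} \approx 0.33333$)
$F{\left(M \right)} = -3 + M$
$X{\left(n,k \right)} = \frac{1}{3} + n$
$I = 682$ ($I = \left(-22\right) \left(-31\right) = 682$)
$\left(\frac{I}{p} + \frac{F{\left(-20 \right)}}{2260}\right) + X{\left(21,4 \right)} = \left(\frac{682}{493} + \frac{-3 - 20}{2260}\right) + \left(\frac{1}{3} + 21\right) = \left(682 \cdot \frac{1}{493} - \frac{23}{2260}\right) + \frac{64}{3} = \left(\frac{682}{493} - \frac{23}{2260}\right) + \frac{64}{3} = \frac{1529981}{1114180} + \frac{64}{3} = \frac{75897463}{3342540}$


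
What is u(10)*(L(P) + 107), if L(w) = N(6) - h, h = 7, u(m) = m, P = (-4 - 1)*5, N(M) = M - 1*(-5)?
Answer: 1110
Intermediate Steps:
N(M) = 5 + M (N(M) = M + 5 = 5 + M)
P = -25 (P = -5*5 = -25)
L(w) = 4 (L(w) = (5 + 6) - 1*7 = 11 - 7 = 4)
u(10)*(L(P) + 107) = 10*(4 + 107) = 10*111 = 1110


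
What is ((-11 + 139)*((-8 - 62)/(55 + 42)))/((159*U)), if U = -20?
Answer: 448/15423 ≈ 0.029048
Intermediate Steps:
((-11 + 139)*((-8 - 62)/(55 + 42)))/((159*U)) = ((-11 + 139)*((-8 - 62)/(55 + 42)))/((159*(-20))) = (128*(-70/97))/(-3180) = (128*(-70*1/97))*(-1/3180) = (128*(-70/97))*(-1/3180) = -8960/97*(-1/3180) = 448/15423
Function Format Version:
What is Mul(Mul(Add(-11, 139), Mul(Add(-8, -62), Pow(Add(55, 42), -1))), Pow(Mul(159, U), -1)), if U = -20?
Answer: Rational(448, 15423) ≈ 0.029048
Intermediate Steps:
Mul(Mul(Add(-11, 139), Mul(Add(-8, -62), Pow(Add(55, 42), -1))), Pow(Mul(159, U), -1)) = Mul(Mul(Add(-11, 139), Mul(Add(-8, -62), Pow(Add(55, 42), -1))), Pow(Mul(159, -20), -1)) = Mul(Mul(128, Mul(-70, Pow(97, -1))), Pow(-3180, -1)) = Mul(Mul(128, Mul(-70, Rational(1, 97))), Rational(-1, 3180)) = Mul(Mul(128, Rational(-70, 97)), Rational(-1, 3180)) = Mul(Rational(-8960, 97), Rational(-1, 3180)) = Rational(448, 15423)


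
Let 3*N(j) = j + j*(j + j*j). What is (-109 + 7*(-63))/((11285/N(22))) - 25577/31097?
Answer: -12775778349/70185929 ≈ -182.03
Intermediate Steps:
N(j) = j/3 + j*(j + j²)/3 (N(j) = (j + j*(j + j*j))/3 = (j + j*(j + j²))/3 = j/3 + j*(j + j²)/3)
(-109 + 7*(-63))/((11285/N(22))) - 25577/31097 = (-109 + 7*(-63))/((11285/(((⅓)*22*(1 + 22 + 22²))))) - 25577/31097 = (-109 - 441)/((11285/(((⅓)*22*(1 + 22 + 484))))) - 25577*1/31097 = -550/(11285/(((⅓)*22*507))) - 25577/31097 = -550/(11285/3718) - 25577/31097 = -550/(11285*(1/3718)) - 25577/31097 = -550/11285/3718 - 25577/31097 = -550*3718/11285 - 25577/31097 = -408980/2257 - 25577/31097 = -12775778349/70185929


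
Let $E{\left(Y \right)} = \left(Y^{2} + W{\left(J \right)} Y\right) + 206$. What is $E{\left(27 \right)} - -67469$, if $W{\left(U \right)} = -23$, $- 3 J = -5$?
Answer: $67783$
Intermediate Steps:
$J = \frac{5}{3}$ ($J = \left(- \frac{1}{3}\right) \left(-5\right) = \frac{5}{3} \approx 1.6667$)
$E{\left(Y \right)} = 206 + Y^{2} - 23 Y$ ($E{\left(Y \right)} = \left(Y^{2} - 23 Y\right) + 206 = 206 + Y^{2} - 23 Y$)
$E{\left(27 \right)} - -67469 = \left(206 + 27^{2} - 621\right) - -67469 = \left(206 + 729 - 621\right) + 67469 = 314 + 67469 = 67783$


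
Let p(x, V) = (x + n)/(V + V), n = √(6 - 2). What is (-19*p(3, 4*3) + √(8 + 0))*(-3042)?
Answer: 48165/4 - 6084*√2 ≈ 3437.2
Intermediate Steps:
n = 2 (n = √4 = 2)
p(x, V) = (2 + x)/(2*V) (p(x, V) = (x + 2)/(V + V) = (2 + x)/((2*V)) = (2 + x)*(1/(2*V)) = (2 + x)/(2*V))
(-19*p(3, 4*3) + √(8 + 0))*(-3042) = (-19*(2 + 3)/(2*(4*3)) + √(8 + 0))*(-3042) = (-19*5/(2*12) + √8)*(-3042) = (-19*5/(2*12) + 2*√2)*(-3042) = (-19*5/24 + 2*√2)*(-3042) = (-95/24 + 2*√2)*(-3042) = 48165/4 - 6084*√2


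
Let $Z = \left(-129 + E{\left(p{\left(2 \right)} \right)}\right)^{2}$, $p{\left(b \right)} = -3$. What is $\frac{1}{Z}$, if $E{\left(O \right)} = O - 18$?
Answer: $\frac{1}{22500} \approx 4.4444 \cdot 10^{-5}$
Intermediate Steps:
$E{\left(O \right)} = -18 + O$ ($E{\left(O \right)} = O - 18 = -18 + O$)
$Z = 22500$ ($Z = \left(-129 - 21\right)^{2} = \left(-150\right)^{2} = 22500$)
$\frac{1}{Z} = \frac{1}{22500}$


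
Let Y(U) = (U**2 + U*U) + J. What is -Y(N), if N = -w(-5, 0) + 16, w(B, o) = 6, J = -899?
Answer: 699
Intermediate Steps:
N = 10 (N = -1*6 + 16 = -6 + 16 = 10)
Y(U) = -899 + 2*U**2 (Y(U) = (U**2 + U*U) - 899 = (U**2 + U**2) - 899 = 2*U**2 - 899 = -899 + 2*U**2)
-Y(N) = -(-899 + 2*10**2) = -(-899 + 2*100) = -(-899 + 200) = -1*(-699) = 699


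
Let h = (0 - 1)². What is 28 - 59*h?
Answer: -31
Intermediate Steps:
h = 1 (h = (-1)² = 1)
28 - 59*h = 28 - 59*1 = 28 - 59 = -31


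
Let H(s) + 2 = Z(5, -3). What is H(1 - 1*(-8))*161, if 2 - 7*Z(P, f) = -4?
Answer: -184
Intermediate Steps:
Z(P, f) = 6/7 (Z(P, f) = 2/7 - ⅐*(-4) = 2/7 + 4/7 = 6/7)
H(s) = -8/7 (H(s) = -2 + 6/7 = -8/7)
H(1 - 1*(-8))*161 = -8/7*161 = -184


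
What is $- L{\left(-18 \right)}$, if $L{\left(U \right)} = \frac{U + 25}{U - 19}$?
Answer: $\frac{7}{37} \approx 0.18919$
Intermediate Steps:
$L{\left(U \right)} = \frac{25 + U}{-19 + U}$
$- L{\left(-18 \right)} = - \frac{25 - 18}{-19 - 18} = - \frac{7}{-37} = - \frac{\left(-1\right) 7}{37} = \left(-1\right) \left(- \frac{7}{37}\right) = \frac{7}{37}$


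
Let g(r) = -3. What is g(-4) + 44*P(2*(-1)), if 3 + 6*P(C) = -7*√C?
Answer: -25 - 154*I*√2/3 ≈ -25.0 - 72.596*I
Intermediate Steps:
P(C) = -½ - 7*√C/6 (P(C) = -½ + (-7*√C)/6 = -½ - 7*√C/6)
g(-4) + 44*P(2*(-1)) = -3 + 44*(-½ - 7*I*√2/6) = -3 + (-22 - 154*I*√2/3) = -25 - 154*I*√2/3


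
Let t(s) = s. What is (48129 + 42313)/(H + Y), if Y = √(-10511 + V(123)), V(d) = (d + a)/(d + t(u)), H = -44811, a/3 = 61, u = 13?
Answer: -16211185848/8032144919 - 180884*I*√42035/8032144919 ≈ -2.0183 - 0.0046172*I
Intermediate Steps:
a = 183 (a = 3*61 = 183)
V(d) = (183 + d)/(13 + d) (V(d) = (d + 183)/(d + 13) = (183 + d)/(13 + d))
Y = I*√42035/2 (Y = √(-10511 + (183 + 123)/(13 + 123)) = √(-10511 + 306/136) = √(-10511 + (1/136)*306) = √(-10511 + 9/4) = √(-42035/4) = I*√42035/2 ≈ 102.51*I)
(48129 + 42313)/(H + Y) = (48129 + 42313)/(-44811 + I*√42035/2) = 90442/(-44811 + I*√42035/2)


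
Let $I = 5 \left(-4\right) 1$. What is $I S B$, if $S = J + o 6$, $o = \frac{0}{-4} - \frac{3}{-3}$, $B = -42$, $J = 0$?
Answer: $5040$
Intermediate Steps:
$o = 1$ ($o = 0 \left(- \frac{1}{4}\right) - -1 = 0 + 1 = 1$)
$I = -20$ ($I = \left(-20\right) 1 = -20$)
$S = 6$ ($S = 0 + 1 \cdot 6 = 0 + 6 = 6$)
$I S B = \left(-20\right) 6 \left(-42\right) = \left(-120\right) \left(-42\right) = 5040$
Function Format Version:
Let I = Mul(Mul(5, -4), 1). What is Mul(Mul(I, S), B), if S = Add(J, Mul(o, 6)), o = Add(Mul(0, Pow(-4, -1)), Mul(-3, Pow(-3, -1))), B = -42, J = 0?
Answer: 5040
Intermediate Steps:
o = 1 (o = Add(Mul(0, Rational(-1, 4)), Mul(-3, Rational(-1, 3))) = Add(0, 1) = 1)
I = -20 (I = Mul(-20, 1) = -20)
S = 6 (S = Add(0, Mul(1, 6)) = Add(0, 6) = 6)
Mul(Mul(I, S), B) = Mul(Mul(-20, 6), -42) = Mul(-120, -42) = 5040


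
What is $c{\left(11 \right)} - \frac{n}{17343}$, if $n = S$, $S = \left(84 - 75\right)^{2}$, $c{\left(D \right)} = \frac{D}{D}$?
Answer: $\frac{1918}{1927} \approx 0.99533$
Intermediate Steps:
$c{\left(D \right)} = 1$
$S = 81$ ($S = 9^{2} = 81$)
$n = 81$
$c{\left(11 \right)} - \frac{n}{17343} = 1 - \frac{81}{17343} = 1 - 81 \cdot \frac{1}{17343} = 1 - \frac{9}{1927} = \frac{1918}{1927}$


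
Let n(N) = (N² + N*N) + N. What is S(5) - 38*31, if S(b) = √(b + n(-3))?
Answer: -1178 + 2*√5 ≈ -1173.5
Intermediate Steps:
n(N) = N + 2*N² (n(N) = (N² + N²) + N = 2*N² + N = N + 2*N²)
S(b) = √(15 + b) (S(b) = √(b - 3*(1 + 2*(-3))) = √(b - 3*(1 - 6)) = √(b - 3*(-5)) = √(b + 15) = √(15 + b))
S(5) - 38*31 = √(15 + 5) - 38*31 = √20 - 1178 = 2*√5 - 1178 = -1178 + 2*√5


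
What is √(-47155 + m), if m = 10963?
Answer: 4*I*√2262 ≈ 190.24*I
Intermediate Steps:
√(-47155 + m) = √(-47155 + 10963) = √(-36192) = 4*I*√2262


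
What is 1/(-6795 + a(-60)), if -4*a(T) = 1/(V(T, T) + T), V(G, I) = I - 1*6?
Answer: -504/3424679 ≈ -0.00014717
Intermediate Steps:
V(G, I) = -6 + I (V(G, I) = I - 6 = -6 + I)
a(T) = -1/(4*(-6 + 2*T)) (a(T) = -1/(4*((-6 + T) + T)) = -1/(4*(-6 + 2*T)))
1/(-6795 + a(-60)) = 1/(-6795 - 1/(-24 + 8*(-60))) = 1/(-6795 - 1/(-24 - 480)) = 1/(-6795 - 1/(-504)) = 1/(-6795 - 1*(-1/504)) = 1/(-6795 + 1/504) = 1/(-3424679/504) = -504/3424679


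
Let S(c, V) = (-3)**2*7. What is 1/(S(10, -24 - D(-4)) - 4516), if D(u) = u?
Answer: -1/4453 ≈ -0.00022457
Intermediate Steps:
S(c, V) = 63 (S(c, V) = 9*7 = 63)
1/(S(10, -24 - D(-4)) - 4516) = 1/(63 - 4516) = 1/(-4453) = -1/4453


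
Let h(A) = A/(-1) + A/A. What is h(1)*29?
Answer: 0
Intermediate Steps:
h(A) = 1 - A (h(A) = A*(-1) + 1 = -A + 1 = 1 - A)
h(1)*29 = (1 - 1*1)*29 = (1 - 1)*29 = 0*29 = 0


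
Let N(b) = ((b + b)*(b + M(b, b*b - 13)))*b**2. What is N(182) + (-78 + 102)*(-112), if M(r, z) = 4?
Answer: 2242624608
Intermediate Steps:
N(b) = 2*b**3*(4 + b) (N(b) = ((b + b)*(b + 4))*b**2 = ((2*b)*(4 + b))*b**2 = (2*b*(4 + b))*b**2 = 2*b**3*(4 + b))
N(182) + (-78 + 102)*(-112) = 2*182**3*(4 + 182) + (-78 + 102)*(-112) = 2*6028568*186 + 24*(-112) = 2242627296 - 2688 = 2242624608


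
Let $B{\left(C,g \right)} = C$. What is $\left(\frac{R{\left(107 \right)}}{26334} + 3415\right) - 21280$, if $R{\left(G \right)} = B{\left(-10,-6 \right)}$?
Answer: $- \frac{235228460}{13167} \approx -17865.0$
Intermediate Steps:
$R{\left(G \right)} = -10$
$\left(\frac{R{\left(107 \right)}}{26334} + 3415\right) - 21280 = \left(- \frac{10}{26334} + 3415\right) - 21280 = \left(\left(-10\right) \frac{1}{26334} + 3415\right) - 21280 = \left(- \frac{5}{13167} + 3415\right) - 21280 = \frac{44965300}{13167} - 21280 = - \frac{235228460}{13167}$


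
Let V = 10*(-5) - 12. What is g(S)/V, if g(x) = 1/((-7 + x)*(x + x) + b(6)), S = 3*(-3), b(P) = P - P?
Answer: -1/17856 ≈ -5.6004e-5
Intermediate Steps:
b(P) = 0
V = -62 (V = -50 - 12 = -62)
S = -9
g(x) = 1/(2*x*(-7 + x)) (g(x) = 1/((-7 + x)*(x + x) + 0) = 1/((-7 + x)*(2*x) + 0) = 1/(2*x*(-7 + x) + 0) = 1/(2*x*(-7 + x)))
g(S)/V = ((1/2)/(-9*(-7 - 9)))/(-62) = ((1/2)*(-1/9)/(-16))*(-1/62) = ((1/2)*(-1/9)*(-1/16))*(-1/62) = (1/288)*(-1/62) = -1/17856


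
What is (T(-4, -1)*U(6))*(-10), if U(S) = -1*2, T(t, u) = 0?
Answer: 0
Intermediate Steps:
U(S) = -2
(T(-4, -1)*U(6))*(-10) = (0*(-2))*(-10) = 0*(-10) = 0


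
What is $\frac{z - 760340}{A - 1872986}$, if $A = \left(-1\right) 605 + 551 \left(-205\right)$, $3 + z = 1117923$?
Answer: $- \frac{178790}{993273} \approx -0.18$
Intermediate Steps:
$z = 1117920$ ($z = -3 + 1117923 = 1117920$)
$A = -113560$ ($A = -605 - 112955 = -113560$)
$\frac{z - 760340}{A - 1872986} = \frac{1117920 - 760340}{-113560 - 1872986} = \frac{357580}{-1986546} = 357580 \left(- \frac{1}{1986546}\right) = - \frac{178790}{993273}$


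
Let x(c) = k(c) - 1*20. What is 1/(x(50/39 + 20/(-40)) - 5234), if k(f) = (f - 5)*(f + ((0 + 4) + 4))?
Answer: -6084/32190701 ≈ -0.00018900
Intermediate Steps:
k(f) = (-5 + f)*(8 + f) (k(f) = (-5 + f)*(f + (4 + 4)) = (-5 + f)*(f + 8) = (-5 + f)*(8 + f))
x(c) = -60 + c**2 + 3*c (x(c) = (-40 + c**2 + 3*c) - 1*20 = (-40 + c**2 + 3*c) - 20 = -60 + c**2 + 3*c)
1/(x(50/39 + 20/(-40)) - 5234) = 1/((-60 + (50/39 + 20/(-40))**2 + 3*(50/39 + 20/(-40))) - 5234) = 1/((-60 + (50*(1/39) + 20*(-1/40))**2 + 3*(50*(1/39) + 20*(-1/40))) - 5234) = 1/((-60 + (50/39 - 1/2)**2 + 3*(50/39 - 1/2)) - 5234) = 1/((-60 + (61/78)**2 + 3*(61/78)) - 5234) = 1/((-60 + 3721/6084 + 61/26) - 5234) = 1/(-347045/6084 - 5234) = 1/(-32190701/6084) = -6084/32190701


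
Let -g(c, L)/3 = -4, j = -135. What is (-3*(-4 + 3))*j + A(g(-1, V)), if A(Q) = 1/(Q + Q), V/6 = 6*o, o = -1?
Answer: -9719/24 ≈ -404.96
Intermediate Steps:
V = -36 (V = 6*(6*(-1)) = 6*(-6) = -36)
g(c, L) = 12 (g(c, L) = -3*(-4) = 12)
A(Q) = 1/(2*Q)
(-3*(-4 + 3))*j + A(g(-1, V)) = -3*(-4 + 3)*(-135) + (1/2)/12 = -3*(-1)*(-135) + (1/2)*(1/12) = 3*(-135) + 1/24 = -405 + 1/24 = -9719/24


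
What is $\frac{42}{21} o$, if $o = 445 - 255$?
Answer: $380$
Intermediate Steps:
$o = 190$
$\frac{42}{21} o = \frac{42}{21} \cdot 190 = 42 \cdot \frac{1}{21} \cdot 190 = 2 \cdot 190 = 380$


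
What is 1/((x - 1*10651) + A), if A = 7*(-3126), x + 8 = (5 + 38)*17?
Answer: -1/31810 ≈ -3.1437e-5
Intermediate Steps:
x = 723 (x = -8 + (5 + 38)*17 = -8 + 43*17 = -8 + 731 = 723)
A = -21882
1/((x - 1*10651) + A) = 1/((723 - 1*10651) - 21882) = 1/((723 - 10651) - 21882) = 1/(-9928 - 21882) = 1/(-31810) = -1/31810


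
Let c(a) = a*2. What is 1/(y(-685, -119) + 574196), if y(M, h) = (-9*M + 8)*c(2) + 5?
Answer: 1/598893 ≈ 1.6697e-6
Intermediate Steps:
c(a) = 2*a
y(M, h) = 37 - 36*M (y(M, h) = (-9*M + 8)*(2*2) + 5 = (8 - 9*M)*4 + 5 = (32 - 36*M) + 5 = 37 - 36*M)
1/(y(-685, -119) + 574196) = 1/((37 - 36*(-685)) + 574196) = 1/((37 + 24660) + 574196) = 1/(24697 + 574196) = 1/598893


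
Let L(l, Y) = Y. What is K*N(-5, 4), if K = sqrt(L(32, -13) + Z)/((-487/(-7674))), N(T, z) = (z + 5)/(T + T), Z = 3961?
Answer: -69066*sqrt(987)/2435 ≈ -891.09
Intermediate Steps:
N(T, z) = (5 + z)/(2*T) (N(T, z) = (5 + z)/((2*T)) = (5 + z)*(1/(2*T)) = (5 + z)/(2*T))
K = 15348*sqrt(987)/487 (K = sqrt(-13 + 3961)/((-487/(-7674))) = sqrt(3948)/((-487*(-1/7674))) = (2*sqrt(987))/(487/7674) = (2*sqrt(987))*(7674/487) = 15348*sqrt(987)/487 ≈ 990.11)
K*N(-5, 4) = (15348*sqrt(987)/487)*((1/2)*(5 + 4)/(-5)) = (15348*sqrt(987)/487)*((1/2)*(-1/5)*9) = (15348*sqrt(987)/487)*(-9/10) = -69066*sqrt(987)/2435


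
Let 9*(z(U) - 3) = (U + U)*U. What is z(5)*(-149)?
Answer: -11473/9 ≈ -1274.8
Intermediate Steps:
z(U) = 3 + 2*U**2/9 (z(U) = 3 + ((U + U)*U)/9 = 3 + ((2*U)*U)/9 = 3 + (2*U**2)/9 = 3 + 2*U**2/9)
z(5)*(-149) = (3 + (2/9)*5**2)*(-149) = (3 + (2/9)*25)*(-149) = (3 + 50/9)*(-149) = (77/9)*(-149) = -11473/9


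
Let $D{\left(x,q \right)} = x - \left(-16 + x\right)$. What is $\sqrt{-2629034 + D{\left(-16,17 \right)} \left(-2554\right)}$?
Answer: $i \sqrt{2669898} \approx 1634.0 i$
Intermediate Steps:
$D{\left(x,q \right)} = 16$
$\sqrt{-2629034 + D{\left(-16,17 \right)} \left(-2554\right)} = \sqrt{-2629034 + 16 \left(-2554\right)} = \sqrt{-2629034 - 40864} = \sqrt{-2669898} = i \sqrt{2669898}$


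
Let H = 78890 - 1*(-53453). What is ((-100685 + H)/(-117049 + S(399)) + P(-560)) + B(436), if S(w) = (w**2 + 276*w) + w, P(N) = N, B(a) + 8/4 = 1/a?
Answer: -37396305037/66566300 ≈ -561.79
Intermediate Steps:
B(a) = -2 + 1/a
S(w) = w**2 + 277*w
H = 132343 (H = 78890 + 53453 = 132343)
((-100685 + H)/(-117049 + S(399)) + P(-560)) + B(436) = ((-100685 + 132343)/(-117049 + 399*(277 + 399)) - 560) + (-2 + 1/436) = (31658/(-117049 + 399*676) - 560) + (-2 + 1/436) = (31658/(-117049 + 269724) - 560) - 871/436 = (31658/152675 - 560) - 871/436 = -85466342/152675 - 871/436 = -37396305037/66566300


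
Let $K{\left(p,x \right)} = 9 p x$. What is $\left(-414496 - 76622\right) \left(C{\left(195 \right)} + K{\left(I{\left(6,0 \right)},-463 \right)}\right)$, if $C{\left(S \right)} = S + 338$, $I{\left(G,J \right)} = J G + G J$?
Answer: $-261765894$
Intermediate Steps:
$I{\left(G,J \right)} = 2 G J$ ($I{\left(G,J \right)} = G J + G J = 2 G J$)
$C{\left(S \right)} = 338 + S$
$K{\left(p,x \right)} = 9 p x$
$\left(-414496 - 76622\right) \left(C{\left(195 \right)} + K{\left(I{\left(6,0 \right)},-463 \right)}\right) = \left(-414496 - 76622\right) \left(\left(338 + 195\right) + 9 \cdot 2 \cdot 6 \cdot 0 \left(-463\right)\right) = - 491118 \left(533 + 9 \cdot 0 \left(-463\right)\right) = - 491118 \left(533 + 0\right) = \left(-491118\right) 533 = -261765894$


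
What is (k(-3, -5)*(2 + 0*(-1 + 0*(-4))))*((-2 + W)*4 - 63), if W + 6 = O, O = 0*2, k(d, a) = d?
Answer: 570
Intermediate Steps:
O = 0
W = -6 (W = -6 + 0 = -6)
(k(-3, -5)*(2 + 0*(-1 + 0*(-4))))*((-2 + W)*4 - 63) = (-3*(2 + 0*(-1 + 0*(-4))))*((-2 - 6)*4 - 63) = (-3*(2 + 0*(-1 + 0)))*(-8*4 - 63) = (-3*(2 + 0*(-1)))*(-32 - 63) = -3*(2 + 0)*(-95) = -3*2*(-95) = -6*(-95) = 570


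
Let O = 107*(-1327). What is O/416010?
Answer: -141989/416010 ≈ -0.34131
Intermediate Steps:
O = -141989
O/416010 = -141989/416010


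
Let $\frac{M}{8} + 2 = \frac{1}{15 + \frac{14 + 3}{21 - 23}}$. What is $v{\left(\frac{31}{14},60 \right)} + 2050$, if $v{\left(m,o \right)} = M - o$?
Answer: $\frac{25678}{13} \approx 1975.2$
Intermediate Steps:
$M = - \frac{192}{13}$ ($M = -16 + \frac{8}{15 + \frac{14 + 3}{21 - 23}} = -16 + \frac{8}{15 + \frac{17}{-2}} = -16 + \frac{8}{15 + 17 \left(- \frac{1}{2}\right)} = -16 + \frac{8}{15 - \frac{17}{2}} = -16 + \frac{8}{\frac{13}{2}} = -16 + 8 \cdot \frac{2}{13} = -16 + \frac{16}{13} = - \frac{192}{13} \approx -14.769$)
$v{\left(m,o \right)} = - \frac{192}{13} - o$
$v{\left(\frac{31}{14},60 \right)} + 2050 = \left(- \frac{192}{13} - 60\right) + 2050 = - \frac{972}{13} + 2050 = \frac{25678}{13}$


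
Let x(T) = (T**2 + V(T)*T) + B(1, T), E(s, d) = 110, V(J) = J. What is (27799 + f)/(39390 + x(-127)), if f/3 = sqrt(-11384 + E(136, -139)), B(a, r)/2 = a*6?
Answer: 27799/71660 + 3*I*sqrt(11274)/71660 ≈ 0.38793 + 0.0044451*I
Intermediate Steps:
B(a, r) = 12*a (B(a, r) = 2*(a*6) = 2*(6*a) = 12*a)
x(T) = 12 + 2*T**2 (x(T) = (T**2 + T*T) + 12*1 = (T**2 + T**2) + 12 = 2*T**2 + 12 = 12 + 2*T**2)
f = 3*I*sqrt(11274) (f = 3*sqrt(-11384 + 110) = 3*sqrt(-11274) = 3*(I*sqrt(11274)) = 3*I*sqrt(11274) ≈ 318.54*I)
(27799 + f)/(39390 + x(-127)) = (27799 + 3*I*sqrt(11274))/(39390 + (12 + 2*(-127)**2)) = (27799 + 3*I*sqrt(11274))/(39390 + (12 + 2*16129)) = (27799 + 3*I*sqrt(11274))/(39390 + (12 + 32258)) = (27799 + 3*I*sqrt(11274))/(39390 + 32270) = (27799 + 3*I*sqrt(11274))/71660 = (27799 + 3*I*sqrt(11274))*(1/71660) = 27799/71660 + 3*I*sqrt(11274)/71660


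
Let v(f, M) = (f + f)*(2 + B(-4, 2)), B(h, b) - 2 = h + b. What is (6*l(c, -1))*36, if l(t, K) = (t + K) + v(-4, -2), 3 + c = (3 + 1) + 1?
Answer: -3240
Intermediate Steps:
B(h, b) = 2 + b + h (B(h, b) = 2 + (h + b) = 2 + (b + h) = 2 + b + h)
v(f, M) = 4*f (v(f, M) = (f + f)*(2 + (2 + 2 - 4)) = (2*f)*(2 + 0) = (2*f)*2 = 4*f)
c = 2 (c = -3 + ((3 + 1) + 1) = -3 + (4 + 1) = -3 + 5 = 2)
l(t, K) = -16 + K + t (l(t, K) = (t + K) + 4*(-4) = (K + t) - 16 = -16 + K + t)
(6*l(c, -1))*36 = (6*(-16 - 1 + 2))*36 = (6*(-15))*36 = -90*36 = -3240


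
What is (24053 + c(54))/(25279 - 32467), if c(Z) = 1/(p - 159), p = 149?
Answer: -240529/71880 ≈ -3.3463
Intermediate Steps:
c(Z) = -⅒ (c(Z) = 1/(149 - 159) = 1/(-10) = -⅒)
(24053 + c(54))/(25279 - 32467) = (24053 - ⅒)/(25279 - 32467) = (240529/10)/(-7188) = (240529/10)*(-1/7188) = -240529/71880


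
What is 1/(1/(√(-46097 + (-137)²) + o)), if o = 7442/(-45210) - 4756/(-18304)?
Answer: 895459/9403680 + 8*I*√427 ≈ 0.095224 + 165.31*I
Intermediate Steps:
o = 895459/9403680 (o = 7442*(-1/45210) - 4756*(-1/18304) = -3721/22605 + 1189/4576 = 895459/9403680 ≈ 0.095224)
1/(1/(√(-46097 + (-137)²) + o)) = 1/(1/(√(-46097 + (-137)²) + 895459/9403680)) = 1/(1/(√(-46097 + 18769) + 895459/9403680)) = 1/(1/(√(-27328) + 895459/9403680)) = 1/(1/(8*I*√427 + 895459/9403680)) = 1/(1/(895459/9403680 + 8*I*√427)) = 895459/9403680 + 8*I*√427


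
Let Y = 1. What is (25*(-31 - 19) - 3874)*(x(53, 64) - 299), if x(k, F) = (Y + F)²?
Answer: -20116824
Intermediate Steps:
x(k, F) = (1 + F)²
(25*(-31 - 19) - 3874)*(x(53, 64) - 299) = (25*(-31 - 19) - 3874)*((1 + 64)² - 299) = (25*(-50) - 3874)*(65² - 299) = (-1250 - 3874)*(4225 - 299) = -5124*3926 = -20116824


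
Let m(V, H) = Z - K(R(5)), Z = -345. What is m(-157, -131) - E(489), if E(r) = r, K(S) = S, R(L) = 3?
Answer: -837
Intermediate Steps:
m(V, H) = -348 (m(V, H) = -345 - 1*3 = -345 - 3 = -348)
m(-157, -131) - E(489) = -348 - 1*489 = -348 - 489 = -837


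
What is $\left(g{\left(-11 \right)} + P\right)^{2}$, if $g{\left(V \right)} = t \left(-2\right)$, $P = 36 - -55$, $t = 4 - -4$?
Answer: $5625$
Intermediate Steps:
$t = 8$ ($t = 4 + 4 = 8$)
$P = 91$ ($P = 36 + 55 = 91$)
$g{\left(V \right)} = -16$ ($g{\left(V \right)} = 8 \left(-2\right) = -16$)
$\left(g{\left(-11 \right)} + P\right)^{2} = \left(-16 + 91\right)^{2} = 75^{2} = 5625$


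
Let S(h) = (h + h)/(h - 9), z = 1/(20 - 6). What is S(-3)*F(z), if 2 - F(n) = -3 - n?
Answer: 71/28 ≈ 2.5357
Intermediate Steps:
z = 1/14 ≈ 0.071429
S(h) = 2*h/(-9 + h) (S(h) = (2*h)/(-9 + h) = 2*h/(-9 + h))
F(n) = 5 + n (F(n) = 2 - (-3 - n) = 2 + (3 + n) = 5 + n)
S(-3)*F(z) = (2*(-3)/(-9 - 3))*(5 + 1/14) = (2*(-3)/(-12))*(71/14) = (2*(-3)*(-1/12))*(71/14) = (1/2)*(71/14) = 71/28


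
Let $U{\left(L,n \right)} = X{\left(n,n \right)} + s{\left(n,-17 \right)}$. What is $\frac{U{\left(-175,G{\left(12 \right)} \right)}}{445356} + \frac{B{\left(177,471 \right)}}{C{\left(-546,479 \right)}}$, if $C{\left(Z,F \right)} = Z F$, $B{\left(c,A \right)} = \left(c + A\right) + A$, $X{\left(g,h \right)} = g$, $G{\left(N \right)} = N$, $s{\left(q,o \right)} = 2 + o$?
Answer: $- \frac{27729887}{6470874228} \approx -0.0042853$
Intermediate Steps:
$B{\left(c,A \right)} = c + 2 A$ ($B{\left(c,A \right)} = \left(A + c\right) + A = c + 2 A$)
$U{\left(L,n \right)} = -15 + n$ ($U{\left(L,n \right)} = n + \left(2 - 17\right) = n - 15 = -15 + n$)
$C{\left(Z,F \right)} = F Z$
$\frac{U{\left(-175,G{\left(12 \right)} \right)}}{445356} + \frac{B{\left(177,471 \right)}}{C{\left(-546,479 \right)}} = \frac{-15 + 12}{445356} + \frac{177 + 2 \cdot 471}{479 \left(-546\right)} = \left(-3\right) \frac{1}{445356} + \frac{177 + 942}{-261534} = - \frac{1}{148452} + 1119 \left(- \frac{1}{261534}\right) = - \frac{1}{148452} - \frac{373}{87178} = - \frac{27729887}{6470874228}$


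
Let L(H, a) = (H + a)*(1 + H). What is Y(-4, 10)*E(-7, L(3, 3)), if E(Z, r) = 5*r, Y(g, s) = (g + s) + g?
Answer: 240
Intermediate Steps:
L(H, a) = (1 + H)*(H + a)
Y(g, s) = s + 2*g
Y(-4, 10)*E(-7, L(3, 3)) = (10 + 2*(-4))*(5*(3 + 3 + 3² + 3*3)) = (10 - 8)*(5*(3 + 3 + 9 + 9)) = 2*(5*24) = 2*120 = 240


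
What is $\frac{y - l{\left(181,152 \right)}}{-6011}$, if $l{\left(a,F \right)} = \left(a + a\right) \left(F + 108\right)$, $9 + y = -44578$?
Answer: $\frac{138707}{6011} \approx 23.076$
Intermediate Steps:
$y = -44587$ ($y = -9 - 44578 = -44587$)
$l{\left(a,F \right)} = 2 a \left(108 + F\right)$
$\frac{y - l{\left(181,152 \right)}}{-6011} = \frac{-44587 - 2 \cdot 181 \left(108 + 152\right)}{-6011} = \left(-44587 - 2 \cdot 181 \cdot 260\right) \left(- \frac{1}{6011}\right) = \left(-44587 - 94120\right) \left(- \frac{1}{6011}\right) = \left(-138707\right) \left(- \frac{1}{6011}\right) = \frac{138707}{6011}$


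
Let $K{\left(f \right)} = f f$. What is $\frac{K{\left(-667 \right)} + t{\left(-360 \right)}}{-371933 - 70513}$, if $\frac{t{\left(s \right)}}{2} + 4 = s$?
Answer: $- \frac{444161}{442446} \approx -1.0039$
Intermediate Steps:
$t{\left(s \right)} = -8 + 2 s$
$K{\left(f \right)} = f^{2}$
$\frac{K{\left(-667 \right)} + t{\left(-360 \right)}}{-371933 - 70513} = \frac{\left(-667\right)^{2} + \left(-8 + 2 \left(-360\right)\right)}{-371933 - 70513} = \frac{444889 - 728}{-442446} = \left(444889 - 728\right) \left(- \frac{1}{442446}\right) = 444161 \left(- \frac{1}{442446}\right) = - \frac{444161}{442446}$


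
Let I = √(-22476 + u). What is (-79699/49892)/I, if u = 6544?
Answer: 79699*I*√3983/397439672 ≈ 0.012656*I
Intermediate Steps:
I = 2*I*√3983 (I = √(-22476 + 6544) = √(-15932) = 2*I*√3983 ≈ 126.22*I)
(-79699/49892)/I = (-79699/49892)/((2*I*√3983)) = (-79699*1/49892)*(-I*√3983/7966) = -(-79699)*I*√3983/397439672 = 79699*I*√3983/397439672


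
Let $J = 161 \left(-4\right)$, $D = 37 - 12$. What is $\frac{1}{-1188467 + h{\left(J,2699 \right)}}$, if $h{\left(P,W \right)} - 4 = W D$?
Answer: $- \frac{1}{1120988} \approx -8.9207 \cdot 10^{-7}$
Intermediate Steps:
$D = 25$ ($D = 37 - 12 = 25$)
$J = -644$
$h{\left(P,W \right)} = 4 + 25 W$ ($h{\left(P,W \right)} = 4 + W 25 = 4 + 25 W$)
$\frac{1}{-1188467 + h{\left(J,2699 \right)}} = \frac{1}{-1188467 + \left(4 + 25 \cdot 2699\right)} = \frac{1}{-1188467 + \left(4 + 67475\right)} = \frac{1}{-1188467 + 67479} = \frac{1}{-1120988} = - \frac{1}{1120988}$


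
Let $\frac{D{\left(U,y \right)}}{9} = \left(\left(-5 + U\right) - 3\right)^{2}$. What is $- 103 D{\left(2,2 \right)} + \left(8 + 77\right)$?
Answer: $-33287$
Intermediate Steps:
$D{\left(U,y \right)} = 9 \left(-8 + U\right)^{2}$ ($D{\left(U,y \right)} = 9 \left(\left(-5 + U\right) - 3\right)^{2} = 9 \left(-8 + U\right)^{2}$)
$- 103 D{\left(2,2 \right)} + \left(8 + 77\right) = - 103 \cdot 9 \left(-8 + 2\right)^{2} + \left(8 + 77\right) = - 103 \cdot 9 \left(-6\right)^{2} + 85 = - 103 \cdot 9 \cdot 36 + 85 = \left(-103\right) 324 + 85 = -33372 + 85 = -33287$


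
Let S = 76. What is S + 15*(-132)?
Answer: -1904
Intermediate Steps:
S + 15*(-132) = 76 + 15*(-132) = 76 - 1980 = -1904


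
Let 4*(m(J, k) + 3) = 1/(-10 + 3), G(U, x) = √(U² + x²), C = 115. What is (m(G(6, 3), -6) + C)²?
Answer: 9828225/784 ≈ 12536.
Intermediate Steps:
m(J, k) = -85/28 (m(J, k) = -3 + 1/(4*(-10 + 3)) = -3 + (¼)/(-7) = -3 + (¼)*(-⅐) = -3 - 1/28 = -85/28)
(m(G(6, 3), -6) + C)² = (-85/28 + 115)² = (3135/28)² = 9828225/784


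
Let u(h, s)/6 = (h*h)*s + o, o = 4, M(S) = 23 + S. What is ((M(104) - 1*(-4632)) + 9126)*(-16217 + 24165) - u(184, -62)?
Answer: 122952388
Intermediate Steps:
u(h, s) = 24 + 6*s*h**2 (u(h, s) = 6*((h*h)*s + 4) = 6*(h**2*s + 4) = 6*(s*h**2 + 4) = 6*(4 + s*h**2) = 24 + 6*s*h**2)
((M(104) - 1*(-4632)) + 9126)*(-16217 + 24165) - u(184, -62) = (((23 + 104) - 1*(-4632)) + 9126)*(-16217 + 24165) - (24 + 6*(-62)*184**2) = ((127 + 4632) + 9126)*7948 - (24 + 6*(-62)*33856) = (4759 + 9126)*7948 - (24 - 12594432) = 13885*7948 - 1*(-12594408) = 110357980 + 12594408 = 122952388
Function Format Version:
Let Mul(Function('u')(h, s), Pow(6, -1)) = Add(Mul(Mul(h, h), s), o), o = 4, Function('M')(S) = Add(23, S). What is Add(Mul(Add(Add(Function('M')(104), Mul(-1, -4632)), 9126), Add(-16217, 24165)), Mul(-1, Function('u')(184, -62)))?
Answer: 122952388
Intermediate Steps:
Function('u')(h, s) = Add(24, Mul(6, s, Pow(h, 2))) (Function('u')(h, s) = Mul(6, Add(Mul(Mul(h, h), s), 4)) = Mul(6, Add(Mul(Pow(h, 2), s), 4)) = Mul(6, Add(Mul(s, Pow(h, 2)), 4)) = Mul(6, Add(4, Mul(s, Pow(h, 2)))) = Add(24, Mul(6, s, Pow(h, 2))))
Add(Mul(Add(Add(Function('M')(104), Mul(-1, -4632)), 9126), Add(-16217, 24165)), Mul(-1, Function('u')(184, -62))) = Add(Mul(Add(Add(Add(23, 104), Mul(-1, -4632)), 9126), Add(-16217, 24165)), Mul(-1, Add(24, Mul(6, -62, Pow(184, 2))))) = Add(Mul(Add(Add(127, 4632), 9126), 7948), Mul(-1, Add(24, Mul(6, -62, 33856)))) = Add(Mul(Add(4759, 9126), 7948), Mul(-1, Add(24, -12594432))) = Add(Mul(13885, 7948), Mul(-1, -12594408)) = Add(110357980, 12594408) = 122952388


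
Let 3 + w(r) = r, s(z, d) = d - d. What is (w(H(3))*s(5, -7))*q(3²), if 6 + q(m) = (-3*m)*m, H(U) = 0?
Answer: 0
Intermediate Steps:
s(z, d) = 0
w(r) = -3 + r
q(m) = -6 - 3*m² (q(m) = -6 + (-3*m)*m = -6 - 3*m²)
(w(H(3))*s(5, -7))*q(3²) = ((-3 + 0)*0)*(-6 - 3*(3²)²) = (-3*0)*(-6 - 3*9²) = 0*(-6 - 3*81) = 0*(-6 - 243) = 0*(-249) = 0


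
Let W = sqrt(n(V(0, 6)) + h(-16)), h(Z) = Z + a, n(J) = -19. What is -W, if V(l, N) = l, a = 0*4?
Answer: -I*sqrt(35) ≈ -5.9161*I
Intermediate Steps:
a = 0
h(Z) = Z (h(Z) = Z + 0 = Z)
W = I*sqrt(35) (W = sqrt(-19 - 16) = sqrt(-35) = I*sqrt(35) ≈ 5.9161*I)
-W = -I*sqrt(35)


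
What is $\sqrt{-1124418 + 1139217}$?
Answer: $\sqrt{14799} \approx 121.65$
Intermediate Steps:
$\sqrt{-1124418 + 1139217} = \sqrt{14799}$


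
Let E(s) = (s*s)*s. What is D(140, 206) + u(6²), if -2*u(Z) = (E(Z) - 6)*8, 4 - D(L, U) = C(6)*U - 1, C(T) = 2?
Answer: -187007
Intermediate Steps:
E(s) = s³ (E(s) = s²*s = s³)
D(L, U) = 5 - 2*U (D(L, U) = 4 - (2*U - 1) = 4 - (-1 + 2*U) = 4 + (1 - 2*U) = 5 - 2*U)
u(Z) = 24 - 4*Z³ (u(Z) = -(Z³ - 6)*8/2 = -(-6 + Z³)*8/2 = -(-48 + 8*Z³)/2 = 24 - 4*Z³)
D(140, 206) + u(6²) = (5 - 2*206) + (24 - 4*(6²)³) = (5 - 412) + (24 - 4*36³) = -407 + (24 - 4*46656) = -407 + (24 - 186624) = -407 - 186600 = -187007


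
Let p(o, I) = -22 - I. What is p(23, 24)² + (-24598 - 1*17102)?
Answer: -39584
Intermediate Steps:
p(23, 24)² + (-24598 - 1*17102) = (-22 - 1*24)² + (-24598 - 1*17102) = (-22 - 24)² + (-24598 - 17102) = (-46)² - 41700 = 2116 - 41700 = -39584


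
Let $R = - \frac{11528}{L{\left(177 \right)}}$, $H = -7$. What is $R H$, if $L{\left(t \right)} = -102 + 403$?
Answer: $\frac{11528}{43} \approx 268.09$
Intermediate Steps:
$L{\left(t \right)} = 301$
$R = - \frac{11528}{301} \approx -38.299$
$R H = \left(- \frac{11528}{301}\right) \left(-7\right) = \frac{11528}{43}$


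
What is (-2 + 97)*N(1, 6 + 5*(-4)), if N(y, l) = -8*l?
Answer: 10640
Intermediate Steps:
(-2 + 97)*N(1, 6 + 5*(-4)) = (-2 + 97)*(-8*(6 + 5*(-4))) = 95*(-8*(6 - 20)) = 95*(-8*(-14)) = 95*112 = 10640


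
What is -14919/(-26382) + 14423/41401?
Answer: 332723035/364080394 ≈ 0.91387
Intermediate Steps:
-14919/(-26382) + 14423/41401 = -14919*(-1/26382) + 14423*(1/41401) = 4973/8794 + 14423/41401 = 332723035/364080394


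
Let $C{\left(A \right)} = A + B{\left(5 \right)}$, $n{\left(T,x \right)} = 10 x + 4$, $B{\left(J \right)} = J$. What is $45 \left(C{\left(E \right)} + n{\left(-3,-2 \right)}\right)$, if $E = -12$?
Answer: $-1035$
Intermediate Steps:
$n{\left(T,x \right)} = 4 + 10 x$
$C{\left(A \right)} = 5 + A$ ($C{\left(A \right)} = A + 5 = 5 + A$)
$45 \left(C{\left(E \right)} + n{\left(-3,-2 \right)}\right) = 45 \left(\left(5 - 12\right) + \left(4 + 10 \left(-2\right)\right)\right) = 45 \left(-7 + \left(4 - 20\right)\right) = 45 \left(-7 - 16\right) = 45 \left(-23\right) = -1035$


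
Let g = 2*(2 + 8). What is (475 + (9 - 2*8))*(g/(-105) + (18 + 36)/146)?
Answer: 42900/511 ≈ 83.953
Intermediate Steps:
g = 20 (g = 2*10 = 20)
(475 + (9 - 2*8))*(g/(-105) + (18 + 36)/146) = (475 + (9 - 2*8))*(20/(-105) + (18 + 36)/146) = (475 + (9 - 16))*(20*(-1/105) + 54*(1/146)) = (475 - 7)*(-4/21 + 27/73) = 468*(275/1533) = 42900/511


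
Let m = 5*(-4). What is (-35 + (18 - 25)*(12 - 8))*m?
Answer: 1260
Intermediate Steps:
m = -20
(-35 + (18 - 25)*(12 - 8))*m = (-35 + (18 - 25)*(12 - 8))*(-20) = (-35 - 7*4)*(-20) = (-35 - 28)*(-20) = -63*(-20) = 1260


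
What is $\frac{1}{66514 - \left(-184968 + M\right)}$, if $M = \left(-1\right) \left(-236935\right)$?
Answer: $\frac{1}{14547} \approx 6.8743 \cdot 10^{-5}$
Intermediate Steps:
$M = 236935$
$\frac{1}{66514 - \left(-184968 + M\right)} = \frac{1}{66514 + \left(\left(213644 + \left(46313 - 74989\right)\right) - 236935\right)} = \frac{1}{66514 + \left(\left(213644 - 28676\right) - 236935\right)} = \frac{1}{66514 + \left(184968 - 236935\right)} = \frac{1}{66514 - 51967} = \frac{1}{14547}$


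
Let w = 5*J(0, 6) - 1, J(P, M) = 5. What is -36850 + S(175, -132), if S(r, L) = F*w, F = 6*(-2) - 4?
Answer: -37234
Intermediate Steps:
F = -16 (F = -12 - 4 = -16)
w = 24 (w = 5*5 - 1 = 25 - 1 = 24)
S(r, L) = -384 (S(r, L) = -16*24 = -384)
-36850 + S(175, -132) = -36850 - 384 = -37234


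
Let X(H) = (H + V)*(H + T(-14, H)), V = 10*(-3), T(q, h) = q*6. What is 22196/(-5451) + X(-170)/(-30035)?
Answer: -188713532/32744157 ≈ -5.7633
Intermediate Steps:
T(q, h) = 6*q
V = -30
X(H) = (-84 + H)*(-30 + H) (X(H) = (H - 30)*(H + 6*(-14)) = (-30 + H)*(H - 84) = (-30 + H)*(-84 + H) = (-84 + H)*(-30 + H))
22196/(-5451) + X(-170)/(-30035) = 22196/(-5451) + (2520 + (-170)² - 114*(-170))/(-30035) = 22196*(-1/5451) + (2520 + 28900 + 19380)*(-1/30035) = -22196/5451 + 50800*(-1/30035) = -22196/5451 - 10160/6007 = -188713532/32744157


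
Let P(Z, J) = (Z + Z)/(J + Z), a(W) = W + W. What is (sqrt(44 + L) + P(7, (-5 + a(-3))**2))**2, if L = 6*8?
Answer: 376881/4096 + 7*sqrt(23)/16 ≈ 94.110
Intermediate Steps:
a(W) = 2*W
L = 48
P(Z, J) = 2*Z/(J + Z) (P(Z, J) = (2*Z)/(J + Z) = 2*Z/(J + Z))
(sqrt(44 + L) + P(7, (-5 + a(-3))**2))**2 = (sqrt(44 + 48) + 2*7/((-5 + 2*(-3))**2 + 7))**2 = (sqrt(92) + 2*7/((-5 - 6)**2 + 7))**2 = (2*sqrt(23) + 2*7/((-11)**2 + 7))**2 = (2*sqrt(23) + 2*7/(121 + 7))**2 = (2*sqrt(23) + 2*7/128)**2 = (2*sqrt(23) + 2*7*(1/128))**2 = (2*sqrt(23) + 7/64)**2 = (7/64 + 2*sqrt(23))**2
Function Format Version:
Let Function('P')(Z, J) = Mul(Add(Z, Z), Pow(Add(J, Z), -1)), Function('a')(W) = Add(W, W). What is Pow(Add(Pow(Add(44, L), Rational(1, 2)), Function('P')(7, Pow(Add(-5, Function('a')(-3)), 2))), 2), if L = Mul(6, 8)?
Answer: Add(Rational(376881, 4096), Mul(Rational(7, 16), Pow(23, Rational(1, 2)))) ≈ 94.110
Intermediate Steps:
Function('a')(W) = Mul(2, W)
L = 48
Function('P')(Z, J) = Mul(2, Z, Pow(Add(J, Z), -1)) (Function('P')(Z, J) = Mul(Mul(2, Z), Pow(Add(J, Z), -1)) = Mul(2, Z, Pow(Add(J, Z), -1)))
Pow(Add(Pow(Add(44, L), Rational(1, 2)), Function('P')(7, Pow(Add(-5, Function('a')(-3)), 2))), 2) = Pow(Add(Pow(Add(44, 48), Rational(1, 2)), Mul(2, 7, Pow(Add(Pow(Add(-5, Mul(2, -3)), 2), 7), -1))), 2) = Pow(Add(Pow(92, Rational(1, 2)), Mul(2, 7, Pow(Add(Pow(Add(-5, -6), 2), 7), -1))), 2) = Pow(Add(Mul(2, Pow(23, Rational(1, 2))), Mul(2, 7, Pow(Add(Pow(-11, 2), 7), -1))), 2) = Pow(Add(Mul(2, Pow(23, Rational(1, 2))), Mul(2, 7, Pow(Add(121, 7), -1))), 2) = Pow(Add(Mul(2, Pow(23, Rational(1, 2))), Mul(2, 7, Pow(128, -1))), 2) = Pow(Add(Mul(2, Pow(23, Rational(1, 2))), Mul(2, 7, Rational(1, 128))), 2) = Pow(Add(Mul(2, Pow(23, Rational(1, 2))), Rational(7, 64)), 2) = Pow(Add(Rational(7, 64), Mul(2, Pow(23, Rational(1, 2)))), 2)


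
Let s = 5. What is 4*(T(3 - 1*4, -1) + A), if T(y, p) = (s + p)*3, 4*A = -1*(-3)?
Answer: 51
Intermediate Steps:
A = ¾ (A = (-1*(-3))/4 = (¼)*3 = ¾ ≈ 0.75000)
T(y, p) = 15 + 3*p (T(y, p) = (5 + p)*3 = 15 + 3*p)
4*(T(3 - 1*4, -1) + A) = 4*((15 + 3*(-1)) + ¾) = 4*((15 - 3) + ¾) = 4*(12 + ¾) = 4*(51/4) = 51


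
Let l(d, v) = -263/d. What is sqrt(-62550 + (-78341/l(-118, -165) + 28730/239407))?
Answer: I*sqrt(387325092398670976466)/62964041 ≈ 312.57*I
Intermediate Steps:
sqrt(-62550 + (-78341/l(-118, -165) + 28730/239407)) = sqrt(-62550 + (-78341/((-263/(-118))) + 28730/239407)) = sqrt(-62550 + (-78341/((-263*(-1/118))) + 28730*(1/239407))) = sqrt(-62550 + (-78341/263/118 + 28730/239407)) = sqrt(-62550 + (-78341*118/263 + 28730/239407)) = sqrt(-62550 + (-9244238/263 + 28730/239407)) = sqrt(-62550 - 2213127730876/62964041) = sqrt(-6151528495426/62964041) = I*sqrt(387325092398670976466)/62964041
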